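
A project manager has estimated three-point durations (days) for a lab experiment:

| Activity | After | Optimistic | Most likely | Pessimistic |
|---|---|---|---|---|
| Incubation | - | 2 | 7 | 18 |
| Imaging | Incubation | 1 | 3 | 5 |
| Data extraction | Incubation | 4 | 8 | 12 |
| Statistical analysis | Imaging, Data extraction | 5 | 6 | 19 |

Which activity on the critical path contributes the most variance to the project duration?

Incubation

te_Incubation = (2 + 4·7 + 18)/6 = 48/6 = 8; σ²_Incubation = ((18−2)/6)² = 7.111
te_Imaging = (1 + 4·3 + 5)/6 = 18/6 = 3; σ²_Imaging = ((5−1)/6)² = 0.444
te_Data extraction = (4 + 4·8 + 12)/6 = 48/6 = 8; σ²_Data extraction = ((12−4)/6)² = 1.778
te_Statistical analysis = (5 + 4·6 + 19)/6 = 48/6 = 8; σ²_Statistical analysis = ((19−5)/6)² = 5.444

Forward pass:
ES_Incubation = 0; EF_Incubation = 8
ES_Imaging = 8; EF_Imaging = 8+3 = 11
ES_Data extraction = 8; EF_Data extraction = 8+8 = 16
ES_Statistical analysis = max(EF_Imaging=11, EF_Data extraction=16) = 16; EF_Statistical analysis = 16+8 = 24
Expected project duration μ = 24 days. Critical path: Incubation → Data extraction → Statistical analysis.

Variances on critical path: σ²_Incubation=7.111, σ²_Data extraction=1.778, σ²_Statistical analysis=5.444.
Largest is σ²_Incubation = 7.111.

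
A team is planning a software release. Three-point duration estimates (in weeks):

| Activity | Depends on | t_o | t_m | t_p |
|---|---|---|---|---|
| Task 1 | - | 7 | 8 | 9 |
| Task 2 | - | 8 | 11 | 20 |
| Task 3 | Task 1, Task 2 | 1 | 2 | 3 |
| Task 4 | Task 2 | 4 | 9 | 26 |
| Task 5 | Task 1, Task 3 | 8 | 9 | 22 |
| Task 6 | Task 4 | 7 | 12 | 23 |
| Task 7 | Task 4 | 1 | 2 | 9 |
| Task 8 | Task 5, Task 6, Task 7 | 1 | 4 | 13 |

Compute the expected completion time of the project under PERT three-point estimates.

41 weeks

te_Task 1 = (7 + 4·8 + 9)/6 = 48/6 = 8
te_Task 2 = (8 + 4·11 + 20)/6 = 72/6 = 12
te_Task 3 = (1 + 4·2 + 3)/6 = 12/6 = 2
te_Task 4 = (4 + 4·9 + 26)/6 = 66/6 = 11
te_Task 5 = (8 + 4·9 + 22)/6 = 66/6 = 11
te_Task 6 = (7 + 4·12 + 23)/6 = 78/6 = 13
te_Task 7 = (1 + 4·2 + 9)/6 = 18/6 = 3
te_Task 8 = (1 + 4·4 + 13)/6 = 30/6 = 5

Forward pass:
ES_Task 1 = 0; EF_Task 1 = 8
ES_Task 2 = 0; EF_Task 2 = 12
ES_Task 3 = max(EF_Task 1=8, EF_Task 2=12) = 12; EF_Task 3 = 12+2 = 14
ES_Task 4 = 12; EF_Task 4 = 12+11 = 23
ES_Task 5 = max(EF_Task 1=8, EF_Task 3=14) = 14; EF_Task 5 = 14+11 = 25
ES_Task 6 = 23; EF_Task 6 = 23+13 = 36
ES_Task 7 = 23; EF_Task 7 = 23+3 = 26
ES_Task 8 = max(EF_Task 5=25, EF_Task 6=36, EF_Task 7=26) = 36; EF_Task 8 = 36+5 = 41
Expected project duration μ = 41 weeks. Critical path: Task 2 → Task 4 → Task 6 → Task 8.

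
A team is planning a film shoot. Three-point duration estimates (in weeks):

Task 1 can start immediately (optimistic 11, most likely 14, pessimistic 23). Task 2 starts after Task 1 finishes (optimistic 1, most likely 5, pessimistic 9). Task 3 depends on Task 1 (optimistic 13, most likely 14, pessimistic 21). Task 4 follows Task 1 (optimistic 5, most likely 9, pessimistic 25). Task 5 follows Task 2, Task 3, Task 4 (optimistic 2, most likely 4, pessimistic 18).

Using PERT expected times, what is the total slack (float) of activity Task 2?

te_Task 1 = (11 + 4·14 + 23)/6 = 90/6 = 15
te_Task 2 = (1 + 4·5 + 9)/6 = 30/6 = 5
te_Task 3 = (13 + 4·14 + 21)/6 = 90/6 = 15
te_Task 4 = (5 + 4·9 + 25)/6 = 66/6 = 11
te_Task 5 = (2 + 4·4 + 18)/6 = 36/6 = 6

Forward pass:
ES_Task 1 = 0; EF_Task 1 = 15
ES_Task 2 = 15; EF_Task 2 = 15+5 = 20
ES_Task 3 = 15; EF_Task 3 = 15+15 = 30
ES_Task 4 = 15; EF_Task 4 = 15+11 = 26
ES_Task 5 = max(EF_Task 2=20, EF_Task 3=30, EF_Task 4=26) = 30; EF_Task 5 = 30+6 = 36
Expected project duration μ = 36 weeks. Critical path: Task 1 → Task 3 → Task 5.

Backward pass:
LF_Task 5 = 36; LS_Task 5 = 36−6 = 30
LF_Task 4 = LS_Task 5 = 30; LS_Task 4 = 30−11 = 19
LF_Task 3 = LS_Task 5 = 30; LS_Task 3 = 30−15 = 15
LF_Task 2 = LS_Task 5 = 30; LS_Task 2 = 30−5 = 25
LF_Task 1 = min(LS_Task 2=25, LS_Task 3=15, LS_Task 4=19) = 15; LS_Task 1 = 15−15 = 0
Slack_Task 2 = LS_Task 2 − ES_Task 2 = 25 − 15 = 10

10 weeks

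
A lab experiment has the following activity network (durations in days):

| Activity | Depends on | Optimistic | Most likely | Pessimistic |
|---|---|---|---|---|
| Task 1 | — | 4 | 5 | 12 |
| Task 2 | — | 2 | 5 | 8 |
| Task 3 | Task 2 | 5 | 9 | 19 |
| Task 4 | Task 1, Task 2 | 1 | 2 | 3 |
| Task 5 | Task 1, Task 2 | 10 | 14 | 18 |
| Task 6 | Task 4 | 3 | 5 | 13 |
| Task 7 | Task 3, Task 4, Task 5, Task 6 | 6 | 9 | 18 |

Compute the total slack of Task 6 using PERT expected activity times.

6 days

te_Task 1 = (4 + 4·5 + 12)/6 = 36/6 = 6
te_Task 2 = (2 + 4·5 + 8)/6 = 30/6 = 5
te_Task 3 = (5 + 4·9 + 19)/6 = 60/6 = 10
te_Task 4 = (1 + 4·2 + 3)/6 = 12/6 = 2
te_Task 5 = (10 + 4·14 + 18)/6 = 84/6 = 14
te_Task 6 = (3 + 4·5 + 13)/6 = 36/6 = 6
te_Task 7 = (6 + 4·9 + 18)/6 = 60/6 = 10

Forward pass:
ES_Task 1 = 0; EF_Task 1 = 6
ES_Task 2 = 0; EF_Task 2 = 5
ES_Task 3 = 5; EF_Task 3 = 5+10 = 15
ES_Task 4 = max(EF_Task 1=6, EF_Task 2=5) = 6; EF_Task 4 = 6+2 = 8
ES_Task 5 = max(EF_Task 1=6, EF_Task 2=5) = 6; EF_Task 5 = 6+14 = 20
ES_Task 6 = 8; EF_Task 6 = 8+6 = 14
ES_Task 7 = max(EF_Task 3=15, EF_Task 4=8, EF_Task 5=20, EF_Task 6=14) = 20; EF_Task 7 = 20+10 = 30
Expected project duration μ = 30 days. Critical path: Task 1 → Task 5 → Task 7.

Backward pass:
LF_Task 7 = 30; LS_Task 7 = 30−10 = 20
LF_Task 6 = LS_Task 7 = 20; LS_Task 6 = 20−6 = 14
LF_Task 5 = LS_Task 7 = 20; LS_Task 5 = 20−14 = 6
LF_Task 4 = min(LS_Task 6=14, LS_Task 7=20) = 14; LS_Task 4 = 14−2 = 12
LF_Task 3 = LS_Task 7 = 20; LS_Task 3 = 20−10 = 10
LF_Task 2 = min(LS_Task 3=10, LS_Task 4=12, LS_Task 5=6) = 6; LS_Task 2 = 6−5 = 1
LF_Task 1 = min(LS_Task 4=12, LS_Task 5=6) = 6; LS_Task 1 = 6−6 = 0
Slack_Task 6 = LS_Task 6 − ES_Task 6 = 14 − 8 = 6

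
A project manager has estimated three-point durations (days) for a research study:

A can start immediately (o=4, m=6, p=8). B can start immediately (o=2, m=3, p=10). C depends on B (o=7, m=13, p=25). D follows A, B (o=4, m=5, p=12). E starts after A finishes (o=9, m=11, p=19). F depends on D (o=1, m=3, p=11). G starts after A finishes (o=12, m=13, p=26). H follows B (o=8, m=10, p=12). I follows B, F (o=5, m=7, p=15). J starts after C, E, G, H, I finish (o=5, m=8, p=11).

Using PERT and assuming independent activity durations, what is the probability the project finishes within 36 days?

te_A = (4 + 4·6 + 8)/6 = 36/6 = 6; σ²_A = ((8−4)/6)² = 0.444
te_B = (2 + 4·3 + 10)/6 = 24/6 = 4; σ²_B = ((10−2)/6)² = 1.778
te_C = (7 + 4·13 + 25)/6 = 84/6 = 14; σ²_C = ((25−7)/6)² = 9.000
te_D = (4 + 4·5 + 12)/6 = 36/6 = 6; σ²_D = ((12−4)/6)² = 1.778
te_E = (9 + 4·11 + 19)/6 = 72/6 = 12; σ²_E = ((19−9)/6)² = 2.778
te_F = (1 + 4·3 + 11)/6 = 24/6 = 4; σ²_F = ((11−1)/6)² = 2.778
te_G = (12 + 4·13 + 26)/6 = 90/6 = 15; σ²_G = ((26−12)/6)² = 5.444
te_H = (8 + 4·10 + 12)/6 = 60/6 = 10; σ²_H = ((12−8)/6)² = 0.444
te_I = (5 + 4·7 + 15)/6 = 48/6 = 8; σ²_I = ((15−5)/6)² = 2.778
te_J = (5 + 4·8 + 11)/6 = 48/6 = 8; σ²_J = ((11−5)/6)² = 1.000

Forward pass:
ES_A = 0; EF_A = 6
ES_B = 0; EF_B = 4
ES_C = 4; EF_C = 4+14 = 18
ES_D = max(EF_A=6, EF_B=4) = 6; EF_D = 6+6 = 12
ES_E = 6; EF_E = 6+12 = 18
ES_F = 12; EF_F = 12+4 = 16
ES_G = 6; EF_G = 6+15 = 21
ES_H = 4; EF_H = 4+10 = 14
ES_I = max(EF_B=4, EF_F=16) = 16; EF_I = 16+8 = 24
ES_J = max(EF_C=18, EF_E=18, EF_G=21, EF_H=14, EF_I=24) = 24; EF_J = 24+8 = 32
Expected project duration μ = 32 days. Critical path: A → D → F → I → J.

Variance along critical path = 0.444 + 1.778 + 2.778 + 2.778 + 1.000 = 8.778; σ = √8.778 = 2.963 days.
Z = (36 − 32) / 2.963 = 1.350
P(T ≤ 36) = Φ(1.350) ≈ 0.912

0.912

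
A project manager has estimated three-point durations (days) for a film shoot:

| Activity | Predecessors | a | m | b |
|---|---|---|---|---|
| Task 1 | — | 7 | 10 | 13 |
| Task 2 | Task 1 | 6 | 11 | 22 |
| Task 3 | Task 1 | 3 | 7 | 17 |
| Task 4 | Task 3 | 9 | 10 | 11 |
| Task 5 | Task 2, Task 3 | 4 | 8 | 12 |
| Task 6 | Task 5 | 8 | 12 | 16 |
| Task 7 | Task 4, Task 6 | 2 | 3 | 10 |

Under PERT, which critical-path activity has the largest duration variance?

te_Task 1 = (7 + 4·10 + 13)/6 = 60/6 = 10; σ²_Task 1 = ((13−7)/6)² = 1.000
te_Task 2 = (6 + 4·11 + 22)/6 = 72/6 = 12; σ²_Task 2 = ((22−6)/6)² = 7.111
te_Task 3 = (3 + 4·7 + 17)/6 = 48/6 = 8; σ²_Task 3 = ((17−3)/6)² = 5.444
te_Task 4 = (9 + 4·10 + 11)/6 = 60/6 = 10; σ²_Task 4 = ((11−9)/6)² = 0.111
te_Task 5 = (4 + 4·8 + 12)/6 = 48/6 = 8; σ²_Task 5 = ((12−4)/6)² = 1.778
te_Task 6 = (8 + 4·12 + 16)/6 = 72/6 = 12; σ²_Task 6 = ((16−8)/6)² = 1.778
te_Task 7 = (2 + 4·3 + 10)/6 = 24/6 = 4; σ²_Task 7 = ((10−2)/6)² = 1.778

Forward pass:
ES_Task 1 = 0; EF_Task 1 = 10
ES_Task 2 = 10; EF_Task 2 = 10+12 = 22
ES_Task 3 = 10; EF_Task 3 = 10+8 = 18
ES_Task 4 = 18; EF_Task 4 = 18+10 = 28
ES_Task 5 = max(EF_Task 2=22, EF_Task 3=18) = 22; EF_Task 5 = 22+8 = 30
ES_Task 6 = 30; EF_Task 6 = 30+12 = 42
ES_Task 7 = max(EF_Task 4=28, EF_Task 6=42) = 42; EF_Task 7 = 42+4 = 46
Expected project duration μ = 46 days. Critical path: Task 1 → Task 2 → Task 5 → Task 6 → Task 7.

Variances on critical path: σ²_Task 1=1.000, σ²_Task 2=7.111, σ²_Task 5=1.778, σ²_Task 6=1.778, σ²_Task 7=1.778.
Largest is σ²_Task 2 = 7.111.

Task 2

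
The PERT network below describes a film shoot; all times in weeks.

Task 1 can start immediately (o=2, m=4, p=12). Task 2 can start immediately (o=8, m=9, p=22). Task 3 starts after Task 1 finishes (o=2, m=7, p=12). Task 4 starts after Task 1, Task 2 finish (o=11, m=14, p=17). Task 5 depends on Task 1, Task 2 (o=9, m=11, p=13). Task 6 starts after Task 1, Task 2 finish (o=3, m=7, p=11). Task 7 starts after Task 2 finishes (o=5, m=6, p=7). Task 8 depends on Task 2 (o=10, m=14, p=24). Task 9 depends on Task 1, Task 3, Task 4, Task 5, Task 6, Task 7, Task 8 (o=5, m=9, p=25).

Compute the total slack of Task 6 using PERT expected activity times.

te_Task 1 = (2 + 4·4 + 12)/6 = 30/6 = 5
te_Task 2 = (8 + 4·9 + 22)/6 = 66/6 = 11
te_Task 3 = (2 + 4·7 + 12)/6 = 42/6 = 7
te_Task 4 = (11 + 4·14 + 17)/6 = 84/6 = 14
te_Task 5 = (9 + 4·11 + 13)/6 = 66/6 = 11
te_Task 6 = (3 + 4·7 + 11)/6 = 42/6 = 7
te_Task 7 = (5 + 4·6 + 7)/6 = 36/6 = 6
te_Task 8 = (10 + 4·14 + 24)/6 = 90/6 = 15
te_Task 9 = (5 + 4·9 + 25)/6 = 66/6 = 11

Forward pass:
ES_Task 1 = 0; EF_Task 1 = 5
ES_Task 2 = 0; EF_Task 2 = 11
ES_Task 3 = 5; EF_Task 3 = 5+7 = 12
ES_Task 4 = max(EF_Task 1=5, EF_Task 2=11) = 11; EF_Task 4 = 11+14 = 25
ES_Task 5 = max(EF_Task 1=5, EF_Task 2=11) = 11; EF_Task 5 = 11+11 = 22
ES_Task 6 = max(EF_Task 1=5, EF_Task 2=11) = 11; EF_Task 6 = 11+7 = 18
ES_Task 7 = 11; EF_Task 7 = 11+6 = 17
ES_Task 8 = 11; EF_Task 8 = 11+15 = 26
ES_Task 9 = max(EF_Task 1=5, EF_Task 3=12, EF_Task 4=25, EF_Task 5=22, EF_Task 6=18, EF_Task 7=17, EF_Task 8=26) = 26; EF_Task 9 = 26+11 = 37
Expected project duration μ = 37 weeks. Critical path: Task 2 → Task 8 → Task 9.

Backward pass:
LF_Task 9 = 37; LS_Task 9 = 37−11 = 26
LF_Task 8 = LS_Task 9 = 26; LS_Task 8 = 26−15 = 11
LF_Task 7 = LS_Task 9 = 26; LS_Task 7 = 26−6 = 20
LF_Task 6 = LS_Task 9 = 26; LS_Task 6 = 26−7 = 19
LF_Task 5 = LS_Task 9 = 26; LS_Task 5 = 26−11 = 15
LF_Task 4 = LS_Task 9 = 26; LS_Task 4 = 26−14 = 12
LF_Task 3 = LS_Task 9 = 26; LS_Task 3 = 26−7 = 19
LF_Task 2 = min(LS_Task 4=12, LS_Task 5=15, LS_Task 6=19, LS_Task 7=20, LS_Task 8=11) = 11; LS_Task 2 = 11−11 = 0
LF_Task 1 = min(LS_Task 3=19, LS_Task 4=12, LS_Task 5=15, LS_Task 6=19, LS_Task 9=26) = 12; LS_Task 1 = 12−5 = 7
Slack_Task 6 = LS_Task 6 − ES_Task 6 = 19 − 11 = 8

8 weeks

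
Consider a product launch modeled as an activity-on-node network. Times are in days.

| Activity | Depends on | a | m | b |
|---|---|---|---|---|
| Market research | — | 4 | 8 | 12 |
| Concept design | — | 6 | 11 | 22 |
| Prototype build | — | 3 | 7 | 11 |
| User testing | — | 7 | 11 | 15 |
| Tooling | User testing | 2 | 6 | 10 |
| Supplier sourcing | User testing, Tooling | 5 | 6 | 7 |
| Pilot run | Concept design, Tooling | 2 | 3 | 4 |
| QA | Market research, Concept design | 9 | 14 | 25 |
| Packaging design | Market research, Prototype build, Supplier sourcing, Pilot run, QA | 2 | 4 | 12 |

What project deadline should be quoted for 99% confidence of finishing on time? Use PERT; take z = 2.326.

41.6 days

te_Market research = (4 + 4·8 + 12)/6 = 48/6 = 8; σ²_Market research = ((12−4)/6)² = 1.778
te_Concept design = (6 + 4·11 + 22)/6 = 72/6 = 12; σ²_Concept design = ((22−6)/6)² = 7.111
te_Prototype build = (3 + 4·7 + 11)/6 = 42/6 = 7; σ²_Prototype build = ((11−3)/6)² = 1.778
te_User testing = (7 + 4·11 + 15)/6 = 66/6 = 11; σ²_User testing = ((15−7)/6)² = 1.778
te_Tooling = (2 + 4·6 + 10)/6 = 36/6 = 6; σ²_Tooling = ((10−2)/6)² = 1.778
te_Supplier sourcing = (5 + 4·6 + 7)/6 = 36/6 = 6; σ²_Supplier sourcing = ((7−5)/6)² = 0.111
te_Pilot run = (2 + 4·3 + 4)/6 = 18/6 = 3; σ²_Pilot run = ((4−2)/6)² = 0.111
te_QA = (9 + 4·14 + 25)/6 = 90/6 = 15; σ²_QA = ((25−9)/6)² = 7.111
te_Packaging design = (2 + 4·4 + 12)/6 = 30/6 = 5; σ²_Packaging design = ((12−2)/6)² = 2.778

Forward pass:
ES_Market research = 0; EF_Market research = 8
ES_Concept design = 0; EF_Concept design = 12
ES_Prototype build = 0; EF_Prototype build = 7
ES_User testing = 0; EF_User testing = 11
ES_Tooling = 11; EF_Tooling = 11+6 = 17
ES_Supplier sourcing = max(EF_User testing=11, EF_Tooling=17) = 17; EF_Supplier sourcing = 17+6 = 23
ES_Pilot run = max(EF_Concept design=12, EF_Tooling=17) = 17; EF_Pilot run = 17+3 = 20
ES_QA = max(EF_Market research=8, EF_Concept design=12) = 12; EF_QA = 12+15 = 27
ES_Packaging design = max(EF_Market research=8, EF_Prototype build=7, EF_Supplier sourcing=23, EF_Pilot run=20, EF_QA=27) = 27; EF_Packaging design = 27+5 = 32
Expected project duration μ = 32 days. Critical path: Concept design → QA → Packaging design.

Variance along critical path = 7.111 + 7.111 + 2.778 = 17.000; σ = 4.123 days.
D = μ + z·σ = 32 + 2.326·4.123 = 41.6 days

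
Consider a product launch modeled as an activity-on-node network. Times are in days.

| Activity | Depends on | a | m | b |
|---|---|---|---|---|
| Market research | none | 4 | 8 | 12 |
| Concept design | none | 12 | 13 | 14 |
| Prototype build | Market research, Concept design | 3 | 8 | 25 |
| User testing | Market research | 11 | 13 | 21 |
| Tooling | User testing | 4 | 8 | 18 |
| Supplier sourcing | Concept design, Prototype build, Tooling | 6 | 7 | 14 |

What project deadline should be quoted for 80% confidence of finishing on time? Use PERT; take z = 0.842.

41.9 days

te_Market research = (4 + 4·8 + 12)/6 = 48/6 = 8; σ²_Market research = ((12−4)/6)² = 1.778
te_Concept design = (12 + 4·13 + 14)/6 = 78/6 = 13; σ²_Concept design = ((14−12)/6)² = 0.111
te_Prototype build = (3 + 4·8 + 25)/6 = 60/6 = 10; σ²_Prototype build = ((25−3)/6)² = 13.444
te_User testing = (11 + 4·13 + 21)/6 = 84/6 = 14; σ²_User testing = ((21−11)/6)² = 2.778
te_Tooling = (4 + 4·8 + 18)/6 = 54/6 = 9; σ²_Tooling = ((18−4)/6)² = 5.444
te_Supplier sourcing = (6 + 4·7 + 14)/6 = 48/6 = 8; σ²_Supplier sourcing = ((14−6)/6)² = 1.778

Forward pass:
ES_Market research = 0; EF_Market research = 8
ES_Concept design = 0; EF_Concept design = 13
ES_Prototype build = max(EF_Market research=8, EF_Concept design=13) = 13; EF_Prototype build = 13+10 = 23
ES_User testing = 8; EF_User testing = 8+14 = 22
ES_Tooling = 22; EF_Tooling = 22+9 = 31
ES_Supplier sourcing = max(EF_Concept design=13, EF_Prototype build=23, EF_Tooling=31) = 31; EF_Supplier sourcing = 31+8 = 39
Expected project duration μ = 39 days. Critical path: Market research → User testing → Tooling → Supplier sourcing.

Variance along critical path = 1.778 + 2.778 + 5.444 + 1.778 = 11.778; σ = 3.432 days.
D = μ + z·σ = 39 + 0.842·3.432 = 41.9 days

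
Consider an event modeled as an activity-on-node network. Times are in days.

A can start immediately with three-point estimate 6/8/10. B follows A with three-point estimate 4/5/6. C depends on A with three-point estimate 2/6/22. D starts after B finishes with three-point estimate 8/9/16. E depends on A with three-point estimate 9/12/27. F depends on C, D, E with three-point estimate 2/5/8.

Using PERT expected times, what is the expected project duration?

te_A = (6 + 4·8 + 10)/6 = 48/6 = 8
te_B = (4 + 4·5 + 6)/6 = 30/6 = 5
te_C = (2 + 4·6 + 22)/6 = 48/6 = 8
te_D = (8 + 4·9 + 16)/6 = 60/6 = 10
te_E = (9 + 4·12 + 27)/6 = 84/6 = 14
te_F = (2 + 4·5 + 8)/6 = 30/6 = 5

Forward pass:
ES_A = 0; EF_A = 8
ES_B = 8; EF_B = 8+5 = 13
ES_C = 8; EF_C = 8+8 = 16
ES_D = 13; EF_D = 13+10 = 23
ES_E = 8; EF_E = 8+14 = 22
ES_F = max(EF_C=16, EF_D=23, EF_E=22) = 23; EF_F = 23+5 = 28
Expected project duration μ = 28 days. Critical path: A → B → D → F.

28 days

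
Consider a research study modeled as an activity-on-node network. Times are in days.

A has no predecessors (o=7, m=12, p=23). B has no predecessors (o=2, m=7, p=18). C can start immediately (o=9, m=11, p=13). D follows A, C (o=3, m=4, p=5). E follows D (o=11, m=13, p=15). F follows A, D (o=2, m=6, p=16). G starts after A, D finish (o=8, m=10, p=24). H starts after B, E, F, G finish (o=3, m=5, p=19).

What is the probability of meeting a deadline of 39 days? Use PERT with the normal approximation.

te_A = (7 + 4·12 + 23)/6 = 78/6 = 13; σ²_A = ((23−7)/6)² = 7.111
te_B = (2 + 4·7 + 18)/6 = 48/6 = 8; σ²_B = ((18−2)/6)² = 7.111
te_C = (9 + 4·11 + 13)/6 = 66/6 = 11; σ²_C = ((13−9)/6)² = 0.444
te_D = (3 + 4·4 + 5)/6 = 24/6 = 4; σ²_D = ((5−3)/6)² = 0.111
te_E = (11 + 4·13 + 15)/6 = 78/6 = 13; σ²_E = ((15−11)/6)² = 0.444
te_F = (2 + 4·6 + 16)/6 = 42/6 = 7; σ²_F = ((16−2)/6)² = 5.444
te_G = (8 + 4·10 + 24)/6 = 72/6 = 12; σ²_G = ((24−8)/6)² = 7.111
te_H = (3 + 4·5 + 19)/6 = 42/6 = 7; σ²_H = ((19−3)/6)² = 7.111

Forward pass:
ES_A = 0; EF_A = 13
ES_B = 0; EF_B = 8
ES_C = 0; EF_C = 11
ES_D = max(EF_A=13, EF_C=11) = 13; EF_D = 13+4 = 17
ES_E = 17; EF_E = 17+13 = 30
ES_F = max(EF_A=13, EF_D=17) = 17; EF_F = 17+7 = 24
ES_G = max(EF_A=13, EF_D=17) = 17; EF_G = 17+12 = 29
ES_H = max(EF_B=8, EF_E=30, EF_F=24, EF_G=29) = 30; EF_H = 30+7 = 37
Expected project duration μ = 37 days. Critical path: A → D → E → H.

Variance along critical path = 7.111 + 0.111 + 0.444 + 7.111 = 14.778; σ = √14.778 = 3.844 days.
Z = (39 − 37) / 3.844 = 0.520
P(T ≤ 39) = Φ(0.520) ≈ 0.699

0.699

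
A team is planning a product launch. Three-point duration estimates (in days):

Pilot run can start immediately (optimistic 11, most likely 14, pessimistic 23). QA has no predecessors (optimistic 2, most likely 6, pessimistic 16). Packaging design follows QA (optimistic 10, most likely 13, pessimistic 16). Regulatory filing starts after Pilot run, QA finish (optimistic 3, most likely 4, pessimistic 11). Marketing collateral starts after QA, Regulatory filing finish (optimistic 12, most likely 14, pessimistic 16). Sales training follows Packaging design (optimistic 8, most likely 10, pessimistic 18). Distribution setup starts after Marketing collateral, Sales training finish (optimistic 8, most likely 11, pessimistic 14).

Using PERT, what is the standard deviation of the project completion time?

te_Pilot run = (11 + 4·14 + 23)/6 = 90/6 = 15; σ²_Pilot run = ((23−11)/6)² = 4.000
te_QA = (2 + 4·6 + 16)/6 = 42/6 = 7; σ²_QA = ((16−2)/6)² = 5.444
te_Packaging design = (10 + 4·13 + 16)/6 = 78/6 = 13; σ²_Packaging design = ((16−10)/6)² = 1.000
te_Regulatory filing = (3 + 4·4 + 11)/6 = 30/6 = 5; σ²_Regulatory filing = ((11−3)/6)² = 1.778
te_Marketing collateral = (12 + 4·14 + 16)/6 = 84/6 = 14; σ²_Marketing collateral = ((16−12)/6)² = 0.444
te_Sales training = (8 + 4·10 + 18)/6 = 66/6 = 11; σ²_Sales training = ((18−8)/6)² = 2.778
te_Distribution setup = (8 + 4·11 + 14)/6 = 66/6 = 11; σ²_Distribution setup = ((14−8)/6)² = 1.000

Forward pass:
ES_Pilot run = 0; EF_Pilot run = 15
ES_QA = 0; EF_QA = 7
ES_Packaging design = 7; EF_Packaging design = 7+13 = 20
ES_Regulatory filing = max(EF_Pilot run=15, EF_QA=7) = 15; EF_Regulatory filing = 15+5 = 20
ES_Marketing collateral = max(EF_QA=7, EF_Regulatory filing=20) = 20; EF_Marketing collateral = 20+14 = 34
ES_Sales training = 20; EF_Sales training = 20+11 = 31
ES_Distribution setup = max(EF_Marketing collateral=34, EF_Sales training=31) = 34; EF_Distribution setup = 34+11 = 45
Expected project duration μ = 45 days. Critical path: Pilot run → Regulatory filing → Marketing collateral → Distribution setup.

Variance along critical path = 4.000 + 1.778 + 0.444 + 1.000 = 7.222
σ = √7.222 = 2.687 days

2.69 days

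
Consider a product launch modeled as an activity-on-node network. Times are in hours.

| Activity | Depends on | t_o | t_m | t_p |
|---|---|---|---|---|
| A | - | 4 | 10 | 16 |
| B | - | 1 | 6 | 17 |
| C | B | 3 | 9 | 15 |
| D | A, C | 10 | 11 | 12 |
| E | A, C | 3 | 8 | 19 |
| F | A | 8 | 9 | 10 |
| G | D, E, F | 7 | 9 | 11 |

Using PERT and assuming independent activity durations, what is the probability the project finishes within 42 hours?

0.961

te_A = (4 + 4·10 + 16)/6 = 60/6 = 10; σ²_A = ((16−4)/6)² = 4.000
te_B = (1 + 4·6 + 17)/6 = 42/6 = 7; σ²_B = ((17−1)/6)² = 7.111
te_C = (3 + 4·9 + 15)/6 = 54/6 = 9; σ²_C = ((15−3)/6)² = 4.000
te_D = (10 + 4·11 + 12)/6 = 66/6 = 11; σ²_D = ((12−10)/6)² = 0.111
te_E = (3 + 4·8 + 19)/6 = 54/6 = 9; σ²_E = ((19−3)/6)² = 7.111
te_F = (8 + 4·9 + 10)/6 = 54/6 = 9; σ²_F = ((10−8)/6)² = 0.111
te_G = (7 + 4·9 + 11)/6 = 54/6 = 9; σ²_G = ((11−7)/6)² = 0.444

Forward pass:
ES_A = 0; EF_A = 10
ES_B = 0; EF_B = 7
ES_C = 7; EF_C = 7+9 = 16
ES_D = max(EF_A=10, EF_C=16) = 16; EF_D = 16+11 = 27
ES_E = max(EF_A=10, EF_C=16) = 16; EF_E = 16+9 = 25
ES_F = 10; EF_F = 10+9 = 19
ES_G = max(EF_D=27, EF_E=25, EF_F=19) = 27; EF_G = 27+9 = 36
Expected project duration μ = 36 hours. Critical path: B → C → D → G.

Variance along critical path = 7.111 + 4.000 + 0.111 + 0.444 = 11.667; σ = √11.667 = 3.416 hours.
Z = (42 − 36) / 3.416 = 1.757
P(T ≤ 42) = Φ(1.757) ≈ 0.961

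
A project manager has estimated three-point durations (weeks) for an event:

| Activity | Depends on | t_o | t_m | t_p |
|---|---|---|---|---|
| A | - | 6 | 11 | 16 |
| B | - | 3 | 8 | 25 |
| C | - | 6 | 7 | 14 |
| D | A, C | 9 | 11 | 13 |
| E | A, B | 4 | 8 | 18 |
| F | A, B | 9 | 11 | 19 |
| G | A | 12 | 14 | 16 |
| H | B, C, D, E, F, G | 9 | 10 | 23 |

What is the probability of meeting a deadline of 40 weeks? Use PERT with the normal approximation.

0.846

te_A = (6 + 4·11 + 16)/6 = 66/6 = 11; σ²_A = ((16−6)/6)² = 2.778
te_B = (3 + 4·8 + 25)/6 = 60/6 = 10; σ²_B = ((25−3)/6)² = 13.444
te_C = (6 + 4·7 + 14)/6 = 48/6 = 8; σ²_C = ((14−6)/6)² = 1.778
te_D = (9 + 4·11 + 13)/6 = 66/6 = 11; σ²_D = ((13−9)/6)² = 0.444
te_E = (4 + 4·8 + 18)/6 = 54/6 = 9; σ²_E = ((18−4)/6)² = 5.444
te_F = (9 + 4·11 + 19)/6 = 72/6 = 12; σ²_F = ((19−9)/6)² = 2.778
te_G = (12 + 4·14 + 16)/6 = 84/6 = 14; σ²_G = ((16−12)/6)² = 0.444
te_H = (9 + 4·10 + 23)/6 = 72/6 = 12; σ²_H = ((23−9)/6)² = 5.444

Forward pass:
ES_A = 0; EF_A = 11
ES_B = 0; EF_B = 10
ES_C = 0; EF_C = 8
ES_D = max(EF_A=11, EF_C=8) = 11; EF_D = 11+11 = 22
ES_E = max(EF_A=11, EF_B=10) = 11; EF_E = 11+9 = 20
ES_F = max(EF_A=11, EF_B=10) = 11; EF_F = 11+12 = 23
ES_G = 11; EF_G = 11+14 = 25
ES_H = max(EF_B=10, EF_C=8, EF_D=22, EF_E=20, EF_F=23, EF_G=25) = 25; EF_H = 25+12 = 37
Expected project duration μ = 37 weeks. Critical path: A → G → H.

Variance along critical path = 2.778 + 0.444 + 5.444 = 8.667; σ = √8.667 = 2.944 weeks.
Z = (40 − 37) / 2.944 = 1.019
P(T ≤ 40) = Φ(1.019) ≈ 0.846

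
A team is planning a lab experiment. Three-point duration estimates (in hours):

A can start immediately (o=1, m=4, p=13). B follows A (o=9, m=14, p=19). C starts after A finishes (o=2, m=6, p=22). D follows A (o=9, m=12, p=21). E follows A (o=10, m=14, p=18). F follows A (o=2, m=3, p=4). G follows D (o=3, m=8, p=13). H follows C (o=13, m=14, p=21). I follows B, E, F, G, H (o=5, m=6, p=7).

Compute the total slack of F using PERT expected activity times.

te_A = (1 + 4·4 + 13)/6 = 30/6 = 5
te_B = (9 + 4·14 + 19)/6 = 84/6 = 14
te_C = (2 + 4·6 + 22)/6 = 48/6 = 8
te_D = (9 + 4·12 + 21)/6 = 78/6 = 13
te_E = (10 + 4·14 + 18)/6 = 84/6 = 14
te_F = (2 + 4·3 + 4)/6 = 18/6 = 3
te_G = (3 + 4·8 + 13)/6 = 48/6 = 8
te_H = (13 + 4·14 + 21)/6 = 90/6 = 15
te_I = (5 + 4·6 + 7)/6 = 36/6 = 6

Forward pass:
ES_A = 0; EF_A = 5
ES_B = 5; EF_B = 5+14 = 19
ES_C = 5; EF_C = 5+8 = 13
ES_D = 5; EF_D = 5+13 = 18
ES_E = 5; EF_E = 5+14 = 19
ES_F = 5; EF_F = 5+3 = 8
ES_G = 18; EF_G = 18+8 = 26
ES_H = 13; EF_H = 13+15 = 28
ES_I = max(EF_B=19, EF_E=19, EF_F=8, EF_G=26, EF_H=28) = 28; EF_I = 28+6 = 34
Expected project duration μ = 34 hours. Critical path: A → C → H → I.

Backward pass:
LF_I = 34; LS_I = 34−6 = 28
LF_H = LS_I = 28; LS_H = 28−15 = 13
LF_G = LS_I = 28; LS_G = 28−8 = 20
LF_F = LS_I = 28; LS_F = 28−3 = 25
LF_E = LS_I = 28; LS_E = 28−14 = 14
LF_D = LS_G = 20; LS_D = 20−13 = 7
LF_C = LS_H = 13; LS_C = 13−8 = 5
LF_B = LS_I = 28; LS_B = 28−14 = 14
LF_A = min(LS_B=14, LS_C=5, LS_D=7, LS_E=14, LS_F=25) = 5; LS_A = 5−5 = 0
Slack_F = LS_F − ES_F = 25 − 5 = 20

20 hours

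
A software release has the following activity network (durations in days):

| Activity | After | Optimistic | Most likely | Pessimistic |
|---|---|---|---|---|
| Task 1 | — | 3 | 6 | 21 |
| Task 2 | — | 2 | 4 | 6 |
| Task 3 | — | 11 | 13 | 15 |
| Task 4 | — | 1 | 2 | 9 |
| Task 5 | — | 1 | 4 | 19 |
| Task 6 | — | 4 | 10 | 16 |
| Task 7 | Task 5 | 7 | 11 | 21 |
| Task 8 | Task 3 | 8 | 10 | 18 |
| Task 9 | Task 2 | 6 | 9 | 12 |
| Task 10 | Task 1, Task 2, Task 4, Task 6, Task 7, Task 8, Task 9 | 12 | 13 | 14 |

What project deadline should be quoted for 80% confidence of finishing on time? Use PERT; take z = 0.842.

38.5 days

te_Task 1 = (3 + 4·6 + 21)/6 = 48/6 = 8; σ²_Task 1 = ((21−3)/6)² = 9.000
te_Task 2 = (2 + 4·4 + 6)/6 = 24/6 = 4; σ²_Task 2 = ((6−2)/6)² = 0.444
te_Task 3 = (11 + 4·13 + 15)/6 = 78/6 = 13; σ²_Task 3 = ((15−11)/6)² = 0.444
te_Task 4 = (1 + 4·2 + 9)/6 = 18/6 = 3; σ²_Task 4 = ((9−1)/6)² = 1.778
te_Task 5 = (1 + 4·4 + 19)/6 = 36/6 = 6; σ²_Task 5 = ((19−1)/6)² = 9.000
te_Task 6 = (4 + 4·10 + 16)/6 = 60/6 = 10; σ²_Task 6 = ((16−4)/6)² = 4.000
te_Task 7 = (7 + 4·11 + 21)/6 = 72/6 = 12; σ²_Task 7 = ((21−7)/6)² = 5.444
te_Task 8 = (8 + 4·10 + 18)/6 = 66/6 = 11; σ²_Task 8 = ((18−8)/6)² = 2.778
te_Task 9 = (6 + 4·9 + 12)/6 = 54/6 = 9; σ²_Task 9 = ((12−6)/6)² = 1.000
te_Task 10 = (12 + 4·13 + 14)/6 = 78/6 = 13; σ²_Task 10 = ((14−12)/6)² = 0.111

Forward pass:
ES_Task 1 = 0; EF_Task 1 = 8
ES_Task 2 = 0; EF_Task 2 = 4
ES_Task 3 = 0; EF_Task 3 = 13
ES_Task 4 = 0; EF_Task 4 = 3
ES_Task 5 = 0; EF_Task 5 = 6
ES_Task 6 = 0; EF_Task 6 = 10
ES_Task 7 = 6; EF_Task 7 = 6+12 = 18
ES_Task 8 = 13; EF_Task 8 = 13+11 = 24
ES_Task 9 = 4; EF_Task 9 = 4+9 = 13
ES_Task 10 = max(EF_Task 1=8, EF_Task 2=4, EF_Task 4=3, EF_Task 6=10, EF_Task 7=18, EF_Task 8=24, EF_Task 9=13) = 24; EF_Task 10 = 24+13 = 37
Expected project duration μ = 37 days. Critical path: Task 3 → Task 8 → Task 10.

Variance along critical path = 0.444 + 2.778 + 0.111 = 3.333; σ = 1.826 days.
D = μ + z·σ = 37 + 0.842·1.826 = 38.5 days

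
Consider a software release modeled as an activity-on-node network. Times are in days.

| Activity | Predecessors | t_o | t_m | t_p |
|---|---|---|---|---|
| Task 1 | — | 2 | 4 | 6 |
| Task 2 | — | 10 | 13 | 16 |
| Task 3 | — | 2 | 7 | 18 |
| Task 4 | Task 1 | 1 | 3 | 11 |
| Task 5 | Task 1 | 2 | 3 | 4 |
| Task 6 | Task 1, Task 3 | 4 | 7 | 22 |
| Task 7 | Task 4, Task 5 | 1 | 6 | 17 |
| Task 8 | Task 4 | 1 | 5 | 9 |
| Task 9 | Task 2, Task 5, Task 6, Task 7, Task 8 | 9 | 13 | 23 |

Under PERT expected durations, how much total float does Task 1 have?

2 days

te_Task 1 = (2 + 4·4 + 6)/6 = 24/6 = 4
te_Task 2 = (10 + 4·13 + 16)/6 = 78/6 = 13
te_Task 3 = (2 + 4·7 + 18)/6 = 48/6 = 8
te_Task 4 = (1 + 4·3 + 11)/6 = 24/6 = 4
te_Task 5 = (2 + 4·3 + 4)/6 = 18/6 = 3
te_Task 6 = (4 + 4·7 + 22)/6 = 54/6 = 9
te_Task 7 = (1 + 4·6 + 17)/6 = 42/6 = 7
te_Task 8 = (1 + 4·5 + 9)/6 = 30/6 = 5
te_Task 9 = (9 + 4·13 + 23)/6 = 84/6 = 14

Forward pass:
ES_Task 1 = 0; EF_Task 1 = 4
ES_Task 2 = 0; EF_Task 2 = 13
ES_Task 3 = 0; EF_Task 3 = 8
ES_Task 4 = 4; EF_Task 4 = 4+4 = 8
ES_Task 5 = 4; EF_Task 5 = 4+3 = 7
ES_Task 6 = max(EF_Task 1=4, EF_Task 3=8) = 8; EF_Task 6 = 8+9 = 17
ES_Task 7 = max(EF_Task 4=8, EF_Task 5=7) = 8; EF_Task 7 = 8+7 = 15
ES_Task 8 = 8; EF_Task 8 = 8+5 = 13
ES_Task 9 = max(EF_Task 2=13, EF_Task 5=7, EF_Task 6=17, EF_Task 7=15, EF_Task 8=13) = 17; EF_Task 9 = 17+14 = 31
Expected project duration μ = 31 days. Critical path: Task 3 → Task 6 → Task 9.

Backward pass:
LF_Task 9 = 31; LS_Task 9 = 31−14 = 17
LF_Task 8 = LS_Task 9 = 17; LS_Task 8 = 17−5 = 12
LF_Task 7 = LS_Task 9 = 17; LS_Task 7 = 17−7 = 10
LF_Task 6 = LS_Task 9 = 17; LS_Task 6 = 17−9 = 8
LF_Task 5 = min(LS_Task 7=10, LS_Task 9=17) = 10; LS_Task 5 = 10−3 = 7
LF_Task 4 = min(LS_Task 7=10, LS_Task 8=12) = 10; LS_Task 4 = 10−4 = 6
LF_Task 3 = LS_Task 6 = 8; LS_Task 3 = 8−8 = 0
LF_Task 2 = LS_Task 9 = 17; LS_Task 2 = 17−13 = 4
LF_Task 1 = min(LS_Task 4=6, LS_Task 5=7, LS_Task 6=8) = 6; LS_Task 1 = 6−4 = 2
Slack_Task 1 = LS_Task 1 − ES_Task 1 = 2 − 0 = 2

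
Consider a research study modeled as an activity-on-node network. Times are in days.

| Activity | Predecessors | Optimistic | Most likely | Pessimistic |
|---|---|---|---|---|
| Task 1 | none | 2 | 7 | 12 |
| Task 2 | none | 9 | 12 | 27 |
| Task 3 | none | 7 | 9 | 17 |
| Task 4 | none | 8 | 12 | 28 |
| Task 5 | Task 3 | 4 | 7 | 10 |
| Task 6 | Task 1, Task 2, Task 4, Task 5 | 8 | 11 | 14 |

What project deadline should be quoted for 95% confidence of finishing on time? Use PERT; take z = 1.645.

31.6 days

te_Task 1 = (2 + 4·7 + 12)/6 = 42/6 = 7; σ²_Task 1 = ((12−2)/6)² = 2.778
te_Task 2 = (9 + 4·12 + 27)/6 = 84/6 = 14; σ²_Task 2 = ((27−9)/6)² = 9.000
te_Task 3 = (7 + 4·9 + 17)/6 = 60/6 = 10; σ²_Task 3 = ((17−7)/6)² = 2.778
te_Task 4 = (8 + 4·12 + 28)/6 = 84/6 = 14; σ²_Task 4 = ((28−8)/6)² = 11.111
te_Task 5 = (4 + 4·7 + 10)/6 = 42/6 = 7; σ²_Task 5 = ((10−4)/6)² = 1.000
te_Task 6 = (8 + 4·11 + 14)/6 = 66/6 = 11; σ²_Task 6 = ((14−8)/6)² = 1.000

Forward pass:
ES_Task 1 = 0; EF_Task 1 = 7
ES_Task 2 = 0; EF_Task 2 = 14
ES_Task 3 = 0; EF_Task 3 = 10
ES_Task 4 = 0; EF_Task 4 = 14
ES_Task 5 = 10; EF_Task 5 = 10+7 = 17
ES_Task 6 = max(EF_Task 1=7, EF_Task 2=14, EF_Task 4=14, EF_Task 5=17) = 17; EF_Task 6 = 17+11 = 28
Expected project duration μ = 28 days. Critical path: Task 3 → Task 5 → Task 6.

Variance along critical path = 2.778 + 1.000 + 1.000 = 4.778; σ = 2.186 days.
D = μ + z·σ = 28 + 1.645·2.186 = 31.6 days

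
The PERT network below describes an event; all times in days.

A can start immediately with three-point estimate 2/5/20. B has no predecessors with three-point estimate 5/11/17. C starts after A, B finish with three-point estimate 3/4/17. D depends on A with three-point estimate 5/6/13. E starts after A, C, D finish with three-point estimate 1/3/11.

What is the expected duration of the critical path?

21 days

te_A = (2 + 4·5 + 20)/6 = 42/6 = 7
te_B = (5 + 4·11 + 17)/6 = 66/6 = 11
te_C = (3 + 4·4 + 17)/6 = 36/6 = 6
te_D = (5 + 4·6 + 13)/6 = 42/6 = 7
te_E = (1 + 4·3 + 11)/6 = 24/6 = 4

Forward pass:
ES_A = 0; EF_A = 7
ES_B = 0; EF_B = 11
ES_C = max(EF_A=7, EF_B=11) = 11; EF_C = 11+6 = 17
ES_D = 7; EF_D = 7+7 = 14
ES_E = max(EF_A=7, EF_C=17, EF_D=14) = 17; EF_E = 17+4 = 21
Expected project duration μ = 21 days. Critical path: B → C → E.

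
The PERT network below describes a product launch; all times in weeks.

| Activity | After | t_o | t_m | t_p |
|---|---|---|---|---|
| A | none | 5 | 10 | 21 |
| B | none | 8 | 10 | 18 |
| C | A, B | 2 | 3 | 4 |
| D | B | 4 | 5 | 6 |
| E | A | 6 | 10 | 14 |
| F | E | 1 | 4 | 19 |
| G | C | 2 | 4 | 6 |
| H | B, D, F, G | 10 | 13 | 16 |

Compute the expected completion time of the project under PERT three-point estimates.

40 weeks

te_A = (5 + 4·10 + 21)/6 = 66/6 = 11
te_B = (8 + 4·10 + 18)/6 = 66/6 = 11
te_C = (2 + 4·3 + 4)/6 = 18/6 = 3
te_D = (4 + 4·5 + 6)/6 = 30/6 = 5
te_E = (6 + 4·10 + 14)/6 = 60/6 = 10
te_F = (1 + 4·4 + 19)/6 = 36/6 = 6
te_G = (2 + 4·4 + 6)/6 = 24/6 = 4
te_H = (10 + 4·13 + 16)/6 = 78/6 = 13

Forward pass:
ES_A = 0; EF_A = 11
ES_B = 0; EF_B = 11
ES_C = max(EF_A=11, EF_B=11) = 11; EF_C = 11+3 = 14
ES_D = 11; EF_D = 11+5 = 16
ES_E = 11; EF_E = 11+10 = 21
ES_F = 21; EF_F = 21+6 = 27
ES_G = 14; EF_G = 14+4 = 18
ES_H = max(EF_B=11, EF_D=16, EF_F=27, EF_G=18) = 27; EF_H = 27+13 = 40
Expected project duration μ = 40 weeks. Critical path: A → E → F → H.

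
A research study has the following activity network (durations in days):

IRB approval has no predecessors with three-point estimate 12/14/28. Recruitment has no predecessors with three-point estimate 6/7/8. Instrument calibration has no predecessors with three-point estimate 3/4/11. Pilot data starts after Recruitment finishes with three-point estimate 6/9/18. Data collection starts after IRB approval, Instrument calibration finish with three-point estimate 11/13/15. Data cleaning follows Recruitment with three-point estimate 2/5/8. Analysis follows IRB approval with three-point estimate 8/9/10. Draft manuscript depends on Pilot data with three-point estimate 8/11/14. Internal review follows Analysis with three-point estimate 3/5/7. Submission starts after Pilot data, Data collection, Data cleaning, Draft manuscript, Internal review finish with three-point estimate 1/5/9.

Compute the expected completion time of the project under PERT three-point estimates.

te_IRB approval = (12 + 4·14 + 28)/6 = 96/6 = 16
te_Recruitment = (6 + 4·7 + 8)/6 = 42/6 = 7
te_Instrument calibration = (3 + 4·4 + 11)/6 = 30/6 = 5
te_Pilot data = (6 + 4·9 + 18)/6 = 60/6 = 10
te_Data collection = (11 + 4·13 + 15)/6 = 78/6 = 13
te_Data cleaning = (2 + 4·5 + 8)/6 = 30/6 = 5
te_Analysis = (8 + 4·9 + 10)/6 = 54/6 = 9
te_Draft manuscript = (8 + 4·11 + 14)/6 = 66/6 = 11
te_Internal review = (3 + 4·5 + 7)/6 = 30/6 = 5
te_Submission = (1 + 4·5 + 9)/6 = 30/6 = 5

Forward pass:
ES_IRB approval = 0; EF_IRB approval = 16
ES_Recruitment = 0; EF_Recruitment = 7
ES_Instrument calibration = 0; EF_Instrument calibration = 5
ES_Pilot data = 7; EF_Pilot data = 7+10 = 17
ES_Data collection = max(EF_IRB approval=16, EF_Instrument calibration=5) = 16; EF_Data collection = 16+13 = 29
ES_Data cleaning = 7; EF_Data cleaning = 7+5 = 12
ES_Analysis = 16; EF_Analysis = 16+9 = 25
ES_Draft manuscript = 17; EF_Draft manuscript = 17+11 = 28
ES_Internal review = 25; EF_Internal review = 25+5 = 30
ES_Submission = max(EF_Pilot data=17, EF_Data collection=29, EF_Data cleaning=12, EF_Draft manuscript=28, EF_Internal review=30) = 30; EF_Submission = 30+5 = 35
Expected project duration μ = 35 days. Critical path: IRB approval → Analysis → Internal review → Submission.

35 days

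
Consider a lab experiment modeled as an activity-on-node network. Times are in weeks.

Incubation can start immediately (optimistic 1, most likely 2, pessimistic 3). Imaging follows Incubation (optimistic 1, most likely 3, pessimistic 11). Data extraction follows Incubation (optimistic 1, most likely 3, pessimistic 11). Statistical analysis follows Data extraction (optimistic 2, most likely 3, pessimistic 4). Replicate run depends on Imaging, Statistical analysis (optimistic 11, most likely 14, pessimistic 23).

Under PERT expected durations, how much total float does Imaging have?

3 weeks

te_Incubation = (1 + 4·2 + 3)/6 = 12/6 = 2
te_Imaging = (1 + 4·3 + 11)/6 = 24/6 = 4
te_Data extraction = (1 + 4·3 + 11)/6 = 24/6 = 4
te_Statistical analysis = (2 + 4·3 + 4)/6 = 18/6 = 3
te_Replicate run = (11 + 4·14 + 23)/6 = 90/6 = 15

Forward pass:
ES_Incubation = 0; EF_Incubation = 2
ES_Imaging = 2; EF_Imaging = 2+4 = 6
ES_Data extraction = 2; EF_Data extraction = 2+4 = 6
ES_Statistical analysis = 6; EF_Statistical analysis = 6+3 = 9
ES_Replicate run = max(EF_Imaging=6, EF_Statistical analysis=9) = 9; EF_Replicate run = 9+15 = 24
Expected project duration μ = 24 weeks. Critical path: Incubation → Data extraction → Statistical analysis → Replicate run.

Backward pass:
LF_Replicate run = 24; LS_Replicate run = 24−15 = 9
LF_Statistical analysis = LS_Replicate run = 9; LS_Statistical analysis = 9−3 = 6
LF_Data extraction = LS_Statistical analysis = 6; LS_Data extraction = 6−4 = 2
LF_Imaging = LS_Replicate run = 9; LS_Imaging = 9−4 = 5
LF_Incubation = min(LS_Imaging=5, LS_Data extraction=2) = 2; LS_Incubation = 2−2 = 0
Slack_Imaging = LS_Imaging − ES_Imaging = 5 − 2 = 3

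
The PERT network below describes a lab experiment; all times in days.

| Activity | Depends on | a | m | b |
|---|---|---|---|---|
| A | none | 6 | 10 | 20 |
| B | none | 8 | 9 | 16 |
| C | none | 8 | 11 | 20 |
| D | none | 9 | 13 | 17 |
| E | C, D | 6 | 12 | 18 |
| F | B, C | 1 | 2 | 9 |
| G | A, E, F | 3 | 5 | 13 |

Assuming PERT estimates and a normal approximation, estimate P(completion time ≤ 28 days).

0.153

te_A = (6 + 4·10 + 20)/6 = 66/6 = 11; σ²_A = ((20−6)/6)² = 5.444
te_B = (8 + 4·9 + 16)/6 = 60/6 = 10; σ²_B = ((16−8)/6)² = 1.778
te_C = (8 + 4·11 + 20)/6 = 72/6 = 12; σ²_C = ((20−8)/6)² = 4.000
te_D = (9 + 4·13 + 17)/6 = 78/6 = 13; σ²_D = ((17−9)/6)² = 1.778
te_E = (6 + 4·12 + 18)/6 = 72/6 = 12; σ²_E = ((18−6)/6)² = 4.000
te_F = (1 + 4·2 + 9)/6 = 18/6 = 3; σ²_F = ((9−1)/6)² = 1.778
te_G = (3 + 4·5 + 13)/6 = 36/6 = 6; σ²_G = ((13−3)/6)² = 2.778

Forward pass:
ES_A = 0; EF_A = 11
ES_B = 0; EF_B = 10
ES_C = 0; EF_C = 12
ES_D = 0; EF_D = 13
ES_E = max(EF_C=12, EF_D=13) = 13; EF_E = 13+12 = 25
ES_F = max(EF_B=10, EF_C=12) = 12; EF_F = 12+3 = 15
ES_G = max(EF_A=11, EF_E=25, EF_F=15) = 25; EF_G = 25+6 = 31
Expected project duration μ = 31 days. Critical path: D → E → G.

Variance along critical path = 1.778 + 4.000 + 2.778 = 8.556; σ = √8.556 = 2.925 days.
Z = (28 − 31) / 2.925 = -1.026
P(T ≤ 28) = Φ(-1.026) ≈ 0.153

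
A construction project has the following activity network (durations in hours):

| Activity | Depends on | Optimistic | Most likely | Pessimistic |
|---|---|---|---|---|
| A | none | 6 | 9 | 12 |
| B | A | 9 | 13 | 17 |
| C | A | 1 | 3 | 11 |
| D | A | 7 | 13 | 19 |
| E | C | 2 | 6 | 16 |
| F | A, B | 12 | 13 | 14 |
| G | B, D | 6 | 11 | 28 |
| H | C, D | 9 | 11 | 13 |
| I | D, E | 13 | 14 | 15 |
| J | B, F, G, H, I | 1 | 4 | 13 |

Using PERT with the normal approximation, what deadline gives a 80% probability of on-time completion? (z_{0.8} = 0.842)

43.5 hours

te_A = (6 + 4·9 + 12)/6 = 54/6 = 9; σ²_A = ((12−6)/6)² = 1.000
te_B = (9 + 4·13 + 17)/6 = 78/6 = 13; σ²_B = ((17−9)/6)² = 1.778
te_C = (1 + 4·3 + 11)/6 = 24/6 = 4; σ²_C = ((11−1)/6)² = 2.778
te_D = (7 + 4·13 + 19)/6 = 78/6 = 13; σ²_D = ((19−7)/6)² = 4.000
te_E = (2 + 4·6 + 16)/6 = 42/6 = 7; σ²_E = ((16−2)/6)² = 5.444
te_F = (12 + 4·13 + 14)/6 = 78/6 = 13; σ²_F = ((14−12)/6)² = 0.111
te_G = (6 + 4·11 + 28)/6 = 78/6 = 13; σ²_G = ((28−6)/6)² = 13.444
te_H = (9 + 4·11 + 13)/6 = 66/6 = 11; σ²_H = ((13−9)/6)² = 0.444
te_I = (13 + 4·14 + 15)/6 = 84/6 = 14; σ²_I = ((15−13)/6)² = 0.111
te_J = (1 + 4·4 + 13)/6 = 30/6 = 5; σ²_J = ((13−1)/6)² = 4.000

Forward pass:
ES_A = 0; EF_A = 9
ES_B = 9; EF_B = 9+13 = 22
ES_C = 9; EF_C = 9+4 = 13
ES_D = 9; EF_D = 9+13 = 22
ES_E = 13; EF_E = 13+7 = 20
ES_F = max(EF_A=9, EF_B=22) = 22; EF_F = 22+13 = 35
ES_G = max(EF_B=22, EF_D=22) = 22; EF_G = 22+13 = 35
ES_H = max(EF_C=13, EF_D=22) = 22; EF_H = 22+11 = 33
ES_I = max(EF_D=22, EF_E=20) = 22; EF_I = 22+14 = 36
ES_J = max(EF_B=22, EF_F=35, EF_G=35, EF_H=33, EF_I=36) = 36; EF_J = 36+5 = 41
Expected project duration μ = 41 hours. Critical path: A → D → I → J.

Variance along critical path = 1.000 + 4.000 + 0.111 + 4.000 = 9.111; σ = 3.018 hours.
D = μ + z·σ = 41 + 0.842·3.018 = 43.5 hours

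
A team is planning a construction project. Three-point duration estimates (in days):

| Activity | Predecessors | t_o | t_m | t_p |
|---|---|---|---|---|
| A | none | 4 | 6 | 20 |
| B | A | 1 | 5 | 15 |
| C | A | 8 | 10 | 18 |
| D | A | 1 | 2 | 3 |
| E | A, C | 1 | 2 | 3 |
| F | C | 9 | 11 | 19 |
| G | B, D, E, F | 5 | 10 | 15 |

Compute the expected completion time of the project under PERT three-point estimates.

41 days

te_A = (4 + 4·6 + 20)/6 = 48/6 = 8
te_B = (1 + 4·5 + 15)/6 = 36/6 = 6
te_C = (8 + 4·10 + 18)/6 = 66/6 = 11
te_D = (1 + 4·2 + 3)/6 = 12/6 = 2
te_E = (1 + 4·2 + 3)/6 = 12/6 = 2
te_F = (9 + 4·11 + 19)/6 = 72/6 = 12
te_G = (5 + 4·10 + 15)/6 = 60/6 = 10

Forward pass:
ES_A = 0; EF_A = 8
ES_B = 8; EF_B = 8+6 = 14
ES_C = 8; EF_C = 8+11 = 19
ES_D = 8; EF_D = 8+2 = 10
ES_E = max(EF_A=8, EF_C=19) = 19; EF_E = 19+2 = 21
ES_F = 19; EF_F = 19+12 = 31
ES_G = max(EF_B=14, EF_D=10, EF_E=21, EF_F=31) = 31; EF_G = 31+10 = 41
Expected project duration μ = 41 days. Critical path: A → C → F → G.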